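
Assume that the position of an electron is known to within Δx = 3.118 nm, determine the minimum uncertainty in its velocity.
18.564 km/s

Using the Heisenberg uncertainty principle and Δp = mΔv:
ΔxΔp ≥ ℏ/2
Δx(mΔv) ≥ ℏ/2

The minimum uncertainty in velocity is:
Δv_min = ℏ/(2mΔx)
Δv_min = (1.055e-34 J·s) / (2 × 9.109e-31 kg × 3.118e-09 m)
Δv_min = 1.856e+04 m/s = 18.564 km/s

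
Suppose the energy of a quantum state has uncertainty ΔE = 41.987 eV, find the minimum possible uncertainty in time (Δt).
7.838 as

Using the energy-time uncertainty principle:
ΔEΔt ≥ ℏ/2

The minimum uncertainty in time is:
Δt_min = ℏ/(2ΔE)
Δt_min = (1.055e-34 J·s) / (2 × 6.727e-18 J)
Δt_min = 7.838e-18 s = 7.838 as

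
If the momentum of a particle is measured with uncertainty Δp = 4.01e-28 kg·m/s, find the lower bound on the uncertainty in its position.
131.493 nm

Using the Heisenberg uncertainty principle:
ΔxΔp ≥ ℏ/2

The minimum uncertainty in position is:
Δx_min = ℏ/(2Δp)
Δx_min = (1.055e-34 J·s) / (2 × 4.010e-28 kg·m/s)
Δx_min = 1.315e-07 m = 131.493 nm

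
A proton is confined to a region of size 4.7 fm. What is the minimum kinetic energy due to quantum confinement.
234.833 keV

Using the uncertainty principle:

1. Position uncertainty: Δx ≈ 4.700e-15 m
2. Minimum momentum uncertainty: Δp = ℏ/(2Δx) = 1.122e-20 kg·m/s
3. Minimum kinetic energy:
   KE = (Δp)²/(2m) = (1.122e-20)²/(2 × 1.673e-27 kg)
   KE = 3.762e-14 J = 234.833 keV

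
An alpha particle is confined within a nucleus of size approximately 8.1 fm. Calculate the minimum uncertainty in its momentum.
6.510 × 10^-21 kg·m/s

Using the Heisenberg uncertainty principle:
ΔxΔp ≥ ℏ/2

With Δx ≈ L = 8.100e-15 m (the confinement size):
Δp_min = ℏ/(2Δx)
Δp_min = (1.055e-34 J·s) / (2 × 8.100e-15 m)
Δp_min = 6.510e-21 kg·m/s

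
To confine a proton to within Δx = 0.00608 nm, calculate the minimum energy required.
140.329 meV

Localizing a particle requires giving it sufficient momentum uncertainty:

1. From uncertainty principle: Δp ≥ ℏ/(2Δx)
   Δp_min = (1.055e-34 J·s) / (2 × 6.080e-12 m)
   Δp_min = 8.672e-24 kg·m/s

2. This momentum uncertainty corresponds to kinetic energy:
   KE ≈ (Δp)²/(2m) = (8.672e-24)²/(2 × 1.673e-27 kg)
   KE = 2.248e-20 J = 140.329 meV

Tighter localization requires more energy.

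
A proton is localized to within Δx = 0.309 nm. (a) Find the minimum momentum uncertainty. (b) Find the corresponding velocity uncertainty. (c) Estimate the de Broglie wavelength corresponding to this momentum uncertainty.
(a) Δp_min = 1.706 × 10^-25 kg·m/s
(b) Δv_min = 102.021 m/s
(c) λ_dB = 3.883 nm

Step-by-step:

(a) From the uncertainty principle:
Δp_min = ℏ/(2Δx) = (1.055e-34 J·s)/(2 × 3.090e-10 m) = 1.706e-25 kg·m/s

(b) The velocity uncertainty:
Δv = Δp/m = (1.706e-25 kg·m/s)/(1.673e-27 kg) = 1.020e+02 m/s = 102.021 m/s

(c) The de Broglie wavelength for this momentum:
λ = h/p = (6.626e-34 J·s)/(1.706e-25 kg·m/s) = 3.883e-09 m = 3.883 nm

Note: The de Broglie wavelength is comparable to the localization size, as expected from wave-particle duality.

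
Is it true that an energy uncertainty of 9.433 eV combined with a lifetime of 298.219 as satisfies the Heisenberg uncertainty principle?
Yes, it satisfies the uncertainty relation.

Calculate the product ΔEΔt:
ΔE = 9.433 eV = 1.511e-18 J
ΔEΔt = (1.511e-18 J) × (2.982e-16 s)
ΔEΔt = 4.507e-34 J·s

Compare to the minimum allowed value ℏ/2:
ℏ/2 = 5.273e-35 J·s

Since ΔEΔt = 4.507e-34 J·s ≥ 5.273e-35 J·s = ℏ/2,
this satisfies the uncertainty relation.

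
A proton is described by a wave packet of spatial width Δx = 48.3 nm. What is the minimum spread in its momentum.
1.092 × 10^-27 kg·m/s

For a wave packet, the spatial width Δx and momentum spread Δp are related by the uncertainty principle:
ΔxΔp ≥ ℏ/2

The minimum momentum spread is:
Δp_min = ℏ/(2Δx)
Δp_min = (1.055e-34 J·s) / (2 × 4.830e-08 m)
Δp_min = 1.092e-27 kg·m/s

A wave packet cannot have both a well-defined position and well-defined momentum.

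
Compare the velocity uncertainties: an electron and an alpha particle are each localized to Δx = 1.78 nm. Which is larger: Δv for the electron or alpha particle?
The electron has the larger minimum velocity uncertainty, by a ratio of 7294.3.

For both particles, Δp_min = ℏ/(2Δx) = 2.962e-26 kg·m/s (same for both).

The velocity uncertainty is Δv = Δp/m:
- electron: Δv = 2.962e-26 / 9.109e-31 = 3.252e+04 m/s = 32.519 km/s
- alpha particle: Δv = 2.962e-26 / 6.645e-27 = 4.458e+00 m/s = 4.458 m/s

Ratio: 3.252e+04 / 4.458e+00 = 7294.3

The lighter particle has larger velocity uncertainty because Δv ∝ 1/m.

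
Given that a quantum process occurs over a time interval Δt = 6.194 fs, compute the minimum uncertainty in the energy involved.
53.133 meV

Using the energy-time uncertainty principle:
ΔEΔt ≥ ℏ/2

The minimum uncertainty in energy is:
ΔE_min = ℏ/(2Δt)
ΔE_min = (1.055e-34 J·s) / (2 × 6.194e-15 s)
ΔE_min = 8.513e-21 J = 53.133 meV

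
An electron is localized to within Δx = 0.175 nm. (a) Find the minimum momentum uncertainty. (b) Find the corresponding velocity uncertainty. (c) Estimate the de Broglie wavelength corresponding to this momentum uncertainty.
(a) Δp_min = 3.013 × 10^-25 kg·m/s
(b) Δv_min = 330.765 km/s
(c) λ_dB = 2.199 nm

Step-by-step:

(a) From the uncertainty principle:
Δp_min = ℏ/(2Δx) = (1.055e-34 J·s)/(2 × 1.750e-10 m) = 3.013e-25 kg·m/s

(b) The velocity uncertainty:
Δv = Δp/m = (3.013e-25 kg·m/s)/(9.109e-31 kg) = 3.308e+05 m/s = 330.765 km/s

(c) The de Broglie wavelength for this momentum:
λ = h/p = (6.626e-34 J·s)/(3.013e-25 kg·m/s) = 2.199e-09 m = 2.199 nm

Note: The de Broglie wavelength is comparable to the localization size, as expected from wave-particle duality.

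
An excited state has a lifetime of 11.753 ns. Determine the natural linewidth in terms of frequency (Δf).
6.771 MHz

Using the energy-time uncertainty principle and E = hf:
ΔEΔt ≥ ℏ/2
hΔf·Δt ≥ ℏ/2

The minimum frequency uncertainty is:
Δf = ℏ/(2hτ) = 1/(4πτ)
Δf = 1/(4π × 1.175e-08 s)
Δf = 6.771e+06 Hz = 6.771 MHz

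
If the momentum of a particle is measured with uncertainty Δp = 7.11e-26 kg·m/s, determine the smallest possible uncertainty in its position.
741.612 pm

Using the Heisenberg uncertainty principle:
ΔxΔp ≥ ℏ/2

The minimum uncertainty in position is:
Δx_min = ℏ/(2Δp)
Δx_min = (1.055e-34 J·s) / (2 × 7.110e-26 kg·m/s)
Δx_min = 7.416e-10 m = 741.612 pm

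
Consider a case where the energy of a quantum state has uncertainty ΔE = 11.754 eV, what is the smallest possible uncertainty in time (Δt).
27.999 as

Using the energy-time uncertainty principle:
ΔEΔt ≥ ℏ/2

The minimum uncertainty in time is:
Δt_min = ℏ/(2ΔE)
Δt_min = (1.055e-34 J·s) / (2 × 1.883e-18 J)
Δt_min = 2.800e-17 s = 27.999 as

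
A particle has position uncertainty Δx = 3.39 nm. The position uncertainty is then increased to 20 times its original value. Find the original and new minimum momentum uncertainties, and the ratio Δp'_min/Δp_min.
Original Δp_min = 1.555 × 10^-26 kg·m/s; new Δp'_min = 7.777 × 10^-28 kg·m/s; ratio Δp'_min/Δp_min = 1/20.

From the uncertainty principle ΔxΔp ≥ ℏ/2, the minimum momentum uncertainty is Δp_min = ℏ/(2Δx).

Original (Δx = 3.39 nm = 3.390e-09 m):
Δp_min = (1.055e-34 J·s)/(2 × 3.390e-09 m) = 1.555e-26 kg·m/s

When Δx → 20Δx:
Δp'_min = ℏ/(2 × 20Δx) = (1/20) × ℏ/(2Δx) = (1/20) × Δp_min
Δp'_min = 1/20 × 1.555e-26 kg·m/s = 7.777e-28 kg·m/s

Since Δp_min ∝ 1/Δx, when Δx is increased to 20 times its original value, Δp_min decreases to 1/20 of its original value.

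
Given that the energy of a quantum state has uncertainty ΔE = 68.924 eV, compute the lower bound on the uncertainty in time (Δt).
4.775 as

Using the energy-time uncertainty principle:
ΔEΔt ≥ ℏ/2

The minimum uncertainty in time is:
Δt_min = ℏ/(2ΔE)
Δt_min = (1.055e-34 J·s) / (2 × 1.104e-17 J)
Δt_min = 4.775e-18 s = 4.775 as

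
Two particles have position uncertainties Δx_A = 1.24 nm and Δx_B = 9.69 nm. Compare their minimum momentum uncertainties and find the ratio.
Particle A has the larger minimum momentum uncertainty, by a factor of 7.81.

For each particle, the minimum momentum uncertainty is Δp_min = ℏ/(2Δx):

Particle A: Δp_A = ℏ/(2×1.240e-09 m) = 4.252e-26 kg·m/s
Particle B: Δp_B = ℏ/(2×9.690e-09 m) = 5.442e-27 kg·m/s

Ratio: Δp_A/Δp_B = 7.81

Since Δp_min ∝ 1/Δx, the particle with smaller position uncertainty (A) has larger momentum uncertainty.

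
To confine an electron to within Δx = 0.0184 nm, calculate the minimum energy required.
28.134 eV

Localizing a particle requires giving it sufficient momentum uncertainty:

1. From uncertainty principle: Δp ≥ ℏ/(2Δx)
   Δp_min = (1.055e-34 J·s) / (2 × 1.840e-11 m)
   Δp_min = 2.866e-24 kg·m/s

2. This momentum uncertainty corresponds to kinetic energy:
   KE ≈ (Δp)²/(2m) = (2.866e-24)²/(2 × 9.109e-31 kg)
   KE = 4.508e-18 J = 28.134 eV

Tighter localization requires more energy.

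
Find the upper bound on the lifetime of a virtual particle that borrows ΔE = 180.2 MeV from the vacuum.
1.826 ys

Using the energy-time uncertainty principle:
ΔEΔt ≥ ℏ/2

For a virtual particle borrowing energy ΔE, the maximum lifetime is:
Δt_max = ℏ/(2ΔE)

Converting energy:
ΔE = 180.2 MeV = 2.887e-11 J

Δt_max = (1.055e-34 J·s) / (2 × 2.887e-11 J)
Δt_max = 1.826e-24 s = 1.826 ys

Virtual particles with higher borrowed energy exist for shorter times.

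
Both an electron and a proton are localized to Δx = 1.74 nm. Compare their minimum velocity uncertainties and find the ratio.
The electron has the larger minimum velocity uncertainty, by a ratio of 1836.2.

For both particles, Δp_min = ℏ/(2Δx) = 3.030e-26 kg·m/s (same for both).

The velocity uncertainty is Δv = Δp/m:
- electron: Δv = 3.030e-26 / 9.109e-31 = 3.327e+04 m/s = 33.267 km/s
- proton: Δv = 3.030e-26 / 1.673e-27 = 1.812e+01 m/s = 18.118 m/s

Ratio: 3.327e+04 / 1.812e+01 = 1836.2

The lighter particle has larger velocity uncertainty because Δv ∝ 1/m.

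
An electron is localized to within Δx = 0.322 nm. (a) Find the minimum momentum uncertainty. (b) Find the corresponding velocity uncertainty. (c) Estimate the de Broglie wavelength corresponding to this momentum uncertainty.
(a) Δp_min = 1.638 × 10^-25 kg·m/s
(b) Δv_min = 179.763 km/s
(c) λ_dB = 4.046 nm

Step-by-step:

(a) From the uncertainty principle:
Δp_min = ℏ/(2Δx) = (1.055e-34 J·s)/(2 × 3.220e-10 m) = 1.638e-25 kg·m/s

(b) The velocity uncertainty:
Δv = Δp/m = (1.638e-25 kg·m/s)/(9.109e-31 kg) = 1.798e+05 m/s = 179.763 km/s

(c) The de Broglie wavelength for this momentum:
λ = h/p = (6.626e-34 J·s)/(1.638e-25 kg·m/s) = 4.046e-09 m = 4.046 nm

Note: The de Broglie wavelength is comparable to the localization size, as expected from wave-particle duality.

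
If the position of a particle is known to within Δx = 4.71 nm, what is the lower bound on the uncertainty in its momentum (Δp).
1.120 × 10^-26 kg·m/s

Using the Heisenberg uncertainty principle:
ΔxΔp ≥ ℏ/2

The minimum uncertainty in momentum is:
Δp_min = ℏ/(2Δx)
Δp_min = (1.055e-34 J·s) / (2 × 4.710e-09 m)
Δp_min = 1.120e-26 kg·m/s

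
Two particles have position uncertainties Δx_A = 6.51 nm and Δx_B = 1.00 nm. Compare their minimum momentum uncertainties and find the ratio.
Particle B has the larger minimum momentum uncertainty, by a factor of 6.51.

For each particle, the minimum momentum uncertainty is Δp_min = ℏ/(2Δx):

Particle A: Δp_A = ℏ/(2×6.510e-09 m) = 8.100e-27 kg·m/s
Particle B: Δp_B = ℏ/(2×1.000e-09 m) = 5.273e-26 kg·m/s

Ratio: Δp_B/Δp_A = 6.51

Since Δp_min ∝ 1/Δx, the particle with smaller position uncertainty (B) has larger momentum uncertainty.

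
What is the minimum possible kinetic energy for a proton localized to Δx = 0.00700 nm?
105.866 meV

Localizing a particle requires giving it sufficient momentum uncertainty:

1. From uncertainty principle: Δp ≥ ℏ/(2Δx)
   Δp_min = (1.055e-34 J·s) / (2 × 7.000e-12 m)
   Δp_min = 7.533e-24 kg·m/s

2. This momentum uncertainty corresponds to kinetic energy:
   KE ≈ (Δp)²/(2m) = (7.533e-24)²/(2 × 1.673e-27 kg)
   KE = 1.696e-20 J = 105.866 meV

Tighter localization requires more energy.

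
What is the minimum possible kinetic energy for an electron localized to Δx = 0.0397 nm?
6.043 eV

Localizing a particle requires giving it sufficient momentum uncertainty:

1. From uncertainty principle: Δp ≥ ℏ/(2Δx)
   Δp_min = (1.055e-34 J·s) / (2 × 3.970e-11 m)
   Δp_min = 1.328e-24 kg·m/s

2. This momentum uncertainty corresponds to kinetic energy:
   KE ≈ (Δp)²/(2m) = (1.328e-24)²/(2 × 9.109e-31 kg)
   KE = 9.683e-19 J = 6.043 eV

Tighter localization requires more energy.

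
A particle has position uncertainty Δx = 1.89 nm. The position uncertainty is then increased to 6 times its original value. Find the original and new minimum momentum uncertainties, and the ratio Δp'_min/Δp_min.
Original Δp_min = 2.790 × 10^-26 kg·m/s; new Δp'_min = 4.650 × 10^-27 kg·m/s; ratio Δp'_min/Δp_min = 1/6.

From the uncertainty principle ΔxΔp ≥ ℏ/2, the minimum momentum uncertainty is Δp_min = ℏ/(2Δx).

Original (Δx = 1.89 nm = 1.890e-09 m):
Δp_min = (1.055e-34 J·s)/(2 × 1.890e-09 m) = 2.790e-26 kg·m/s

When Δx → 6Δx:
Δp'_min = ℏ/(2 × 6Δx) = (1/6) × ℏ/(2Δx) = (1/6) × Δp_min
Δp'_min = 1/6 × 2.790e-26 kg·m/s = 4.650e-27 kg·m/s

Since Δp_min ∝ 1/Δx, when Δx is increased to 6 times its original value, Δp_min decreases to 1/6 of its original value.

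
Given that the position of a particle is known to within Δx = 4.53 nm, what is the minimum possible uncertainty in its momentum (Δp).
1.164 × 10^-26 kg·m/s

Using the Heisenberg uncertainty principle:
ΔxΔp ≥ ℏ/2

The minimum uncertainty in momentum is:
Δp_min = ℏ/(2Δx)
Δp_min = (1.055e-34 J·s) / (2 × 4.530e-09 m)
Δp_min = 1.164e-26 kg·m/s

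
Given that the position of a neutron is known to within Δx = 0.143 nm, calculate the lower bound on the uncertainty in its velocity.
220.148 m/s

Using the Heisenberg uncertainty principle and Δp = mΔv:
ΔxΔp ≥ ℏ/2
Δx(mΔv) ≥ ℏ/2

The minimum uncertainty in velocity is:
Δv_min = ℏ/(2mΔx)
Δv_min = (1.055e-34 J·s) / (2 × 1.675e-27 kg × 1.430e-10 m)
Δv_min = 2.201e+02 m/s = 220.148 m/s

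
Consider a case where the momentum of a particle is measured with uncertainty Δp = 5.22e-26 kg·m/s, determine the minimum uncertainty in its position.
1.010 nm

Using the Heisenberg uncertainty principle:
ΔxΔp ≥ ℏ/2

The minimum uncertainty in position is:
Δx_min = ℏ/(2Δp)
Δx_min = (1.055e-34 J·s) / (2 × 5.220e-26 kg·m/s)
Δx_min = 1.010e-09 m = 1.010 nm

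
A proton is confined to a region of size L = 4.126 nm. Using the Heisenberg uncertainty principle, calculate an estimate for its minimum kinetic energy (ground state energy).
304.716 neV

Using the uncertainty principle to estimate ground state energy:

1. The position uncertainty is approximately the confinement size:
   Δx ≈ L = 4.126e-09 m

2. From ΔxΔp ≥ ℏ/2, the minimum momentum uncertainty is:
   Δp ≈ ℏ/(2L) = 1.278e-26 kg·m/s

3. The kinetic energy is approximately:
   KE ≈ (Δp)²/(2m) = (1.278e-26)²/(2 × 1.673e-27 kg)
   KE ≈ 4.882e-26 J = 304.716 neV

This is an order-of-magnitude estimate of the ground state energy.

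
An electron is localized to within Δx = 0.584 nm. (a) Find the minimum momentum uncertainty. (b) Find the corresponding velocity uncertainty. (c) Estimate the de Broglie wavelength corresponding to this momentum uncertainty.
(a) Δp_min = 9.029 × 10^-26 kg·m/s
(b) Δv_min = 99.116 km/s
(c) λ_dB = 7.339 nm

Step-by-step:

(a) From the uncertainty principle:
Δp_min = ℏ/(2Δx) = (1.055e-34 J·s)/(2 × 5.840e-10 m) = 9.029e-26 kg·m/s

(b) The velocity uncertainty:
Δv = Δp/m = (9.029e-26 kg·m/s)/(9.109e-31 kg) = 9.912e+04 m/s = 99.116 km/s

(c) The de Broglie wavelength for this momentum:
λ = h/p = (6.626e-34 J·s)/(9.029e-26 kg·m/s) = 7.339e-09 m = 7.339 nm

Note: The de Broglie wavelength is comparable to the localization size, as expected from wave-particle duality.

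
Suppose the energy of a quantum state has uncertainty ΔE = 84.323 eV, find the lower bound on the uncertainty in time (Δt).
3.903 as

Using the energy-time uncertainty principle:
ΔEΔt ≥ ℏ/2

The minimum uncertainty in time is:
Δt_min = ℏ/(2ΔE)
Δt_min = (1.055e-34 J·s) / (2 × 1.351e-17 J)
Δt_min = 3.903e-18 s = 3.903 as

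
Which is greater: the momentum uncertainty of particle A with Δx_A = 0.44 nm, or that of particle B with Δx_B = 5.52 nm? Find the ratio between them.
Particle A has the larger minimum momentum uncertainty, by a factor of 12.55.

For each particle, the minimum momentum uncertainty is Δp_min = ℏ/(2Δx):

Particle A: Δp_A = ℏ/(2×4.400e-10 m) = 1.198e-25 kg·m/s
Particle B: Δp_B = ℏ/(2×5.520e-09 m) = 9.552e-27 kg·m/s

Ratio: Δp_A/Δp_B = 12.55

Since Δp_min ∝ 1/Δx, the particle with smaller position uncertainty (A) has larger momentum uncertainty.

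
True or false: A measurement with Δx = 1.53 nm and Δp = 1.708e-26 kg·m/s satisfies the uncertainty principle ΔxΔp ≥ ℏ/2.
No, it violates the uncertainty principle (impossible measurement).

Calculate the product ΔxΔp:
ΔxΔp = (1.530e-09 m) × (1.708e-26 kg·m/s)
ΔxΔp = 2.613e-35 J·s

Compare to the minimum allowed value ℏ/2:
ℏ/2 = 5.273e-35 J·s

Since ΔxΔp = 2.613e-35 J·s < 5.273e-35 J·s = ℏ/2,
the measurement violates the uncertainty principle.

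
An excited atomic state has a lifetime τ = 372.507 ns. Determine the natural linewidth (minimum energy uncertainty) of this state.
883.489 peV

Using the energy-time uncertainty principle:
ΔEΔt ≥ ℏ/2

The lifetime τ represents the time uncertainty Δt.
The natural linewidth (minimum energy uncertainty) is:

ΔE = ℏ/(2τ)
ΔE = (1.055e-34 J·s) / (2 × 3.725e-07 s)
ΔE = 1.416e-28 J = 883.489 peV

This natural linewidth limits the precision of spectroscopic measurements.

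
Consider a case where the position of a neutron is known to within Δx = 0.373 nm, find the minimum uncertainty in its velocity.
84.400 m/s

Using the Heisenberg uncertainty principle and Δp = mΔv:
ΔxΔp ≥ ℏ/2
Δx(mΔv) ≥ ℏ/2

The minimum uncertainty in velocity is:
Δv_min = ℏ/(2mΔx)
Δv_min = (1.055e-34 J·s) / (2 × 1.675e-27 kg × 3.730e-10 m)
Δv_min = 8.440e+01 m/s = 84.400 m/s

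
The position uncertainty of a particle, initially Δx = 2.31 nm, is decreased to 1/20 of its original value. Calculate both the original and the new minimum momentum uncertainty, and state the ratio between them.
Original Δp_min = 2.283 × 10^-26 kg·m/s; new Δp'_min = 4.565 × 10^-25 kg·m/s; ratio Δp'_min/Δp_min = 20.

From the uncertainty principle ΔxΔp ≥ ℏ/2, the minimum momentum uncertainty is Δp_min = ℏ/(2Δx).

Original (Δx = 2.31 nm = 2.310e-09 m):
Δp_min = (1.055e-34 J·s)/(2 × 2.310e-09 m) = 2.283e-26 kg·m/s

When Δx → (1/20)Δx:
Δp'_min = ℏ/(2 × (1/20)Δx) = 20 × ℏ/(2Δx) = 20 × Δp_min
Δp'_min = 20 × 2.283e-26 kg·m/s = 4.565e-25 kg·m/s

Since Δp_min ∝ 1/Δx, when Δx is decreased to 1/20 of its original value, Δp_min increases to 20 times its original value.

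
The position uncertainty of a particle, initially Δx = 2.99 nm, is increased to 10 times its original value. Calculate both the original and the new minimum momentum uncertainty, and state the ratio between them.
Original Δp_min = 1.763 × 10^-26 kg·m/s; new Δp'_min = 1.763 × 10^-27 kg·m/s; ratio Δp'_min/Δp_min = 1/10.

From the uncertainty principle ΔxΔp ≥ ℏ/2, the minimum momentum uncertainty is Δp_min = ℏ/(2Δx).

Original (Δx = 2.99 nm = 2.990e-09 m):
Δp_min = (1.055e-34 J·s)/(2 × 2.990e-09 m) = 1.763e-26 kg·m/s

When Δx → 10Δx:
Δp'_min = ℏ/(2 × 10Δx) = (1/10) × ℏ/(2Δx) = (1/10) × Δp_min
Δp'_min = 1/10 × 1.763e-26 kg·m/s = 1.763e-27 kg·m/s

Since Δp_min ∝ 1/Δx, when Δx is increased to 10 times its original value, Δp_min decreases to 1/10 of its original value.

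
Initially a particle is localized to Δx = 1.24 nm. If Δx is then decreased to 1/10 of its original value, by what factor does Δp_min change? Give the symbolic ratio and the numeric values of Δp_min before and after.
Original Δp_min = 4.252 × 10^-26 kg·m/s; new Δp'_min = 4.252 × 10^-25 kg·m/s; ratio Δp'_min/Δp_min = 10.

From the uncertainty principle ΔxΔp ≥ ℏ/2, the minimum momentum uncertainty is Δp_min = ℏ/(2Δx).

Original (Δx = 1.24 nm = 1.240e-09 m):
Δp_min = (1.055e-34 J·s)/(2 × 1.240e-09 m) = 4.252e-26 kg·m/s

When Δx → (1/10)Δx:
Δp'_min = ℏ/(2 × (1/10)Δx) = 10 × ℏ/(2Δx) = 10 × Δp_min
Δp'_min = 10 × 4.252e-26 kg·m/s = 4.252e-25 kg·m/s

Since Δp_min ∝ 1/Δx, when Δx is decreased to 1/10 of its original value, Δp_min increases to 10 times its original value.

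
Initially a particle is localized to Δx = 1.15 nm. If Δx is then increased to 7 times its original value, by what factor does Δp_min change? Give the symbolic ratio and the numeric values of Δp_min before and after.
Original Δp_min = 4.585 × 10^-26 kg·m/s; new Δp'_min = 6.550 × 10^-27 kg·m/s; ratio Δp'_min/Δp_min = 1/7.

From the uncertainty principle ΔxΔp ≥ ℏ/2, the minimum momentum uncertainty is Δp_min = ℏ/(2Δx).

Original (Δx = 1.15 nm = 1.150e-09 m):
Δp_min = (1.055e-34 J·s)/(2 × 1.150e-09 m) = 4.585e-26 kg·m/s

When Δx → 7Δx:
Δp'_min = ℏ/(2 × 7Δx) = (1/7) × ℏ/(2Δx) = (1/7) × Δp_min
Δp'_min = 1/7 × 4.585e-26 kg·m/s = 6.550e-27 kg·m/s

Since Δp_min ∝ 1/Δx, when Δx is increased to 7 times its original value, Δp_min decreases to 1/7 of its original value.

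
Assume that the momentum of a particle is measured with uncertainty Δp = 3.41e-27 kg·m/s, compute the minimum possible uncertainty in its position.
15.463 nm

Using the Heisenberg uncertainty principle:
ΔxΔp ≥ ℏ/2

The minimum uncertainty in position is:
Δx_min = ℏ/(2Δp)
Δx_min = (1.055e-34 J·s) / (2 × 3.410e-27 kg·m/s)
Δx_min = 1.546e-08 m = 15.463 nm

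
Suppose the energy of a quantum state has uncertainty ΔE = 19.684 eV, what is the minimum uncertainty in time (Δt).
16.719 as

Using the energy-time uncertainty principle:
ΔEΔt ≥ ℏ/2

The minimum uncertainty in time is:
Δt_min = ℏ/(2ΔE)
Δt_min = (1.055e-34 J·s) / (2 × 3.154e-18 J)
Δt_min = 1.672e-17 s = 16.719 as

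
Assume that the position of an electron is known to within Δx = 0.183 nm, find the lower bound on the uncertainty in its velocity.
316.305 km/s

Using the Heisenberg uncertainty principle and Δp = mΔv:
ΔxΔp ≥ ℏ/2
Δx(mΔv) ≥ ℏ/2

The minimum uncertainty in velocity is:
Δv_min = ℏ/(2mΔx)
Δv_min = (1.055e-34 J·s) / (2 × 9.109e-31 kg × 1.830e-10 m)
Δv_min = 3.163e+05 m/s = 316.305 km/s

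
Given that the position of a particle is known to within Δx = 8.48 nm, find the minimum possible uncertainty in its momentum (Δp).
6.218 × 10^-27 kg·m/s

Using the Heisenberg uncertainty principle:
ΔxΔp ≥ ℏ/2

The minimum uncertainty in momentum is:
Δp_min = ℏ/(2Δx)
Δp_min = (1.055e-34 J·s) / (2 × 8.480e-09 m)
Δp_min = 6.218e-27 kg·m/s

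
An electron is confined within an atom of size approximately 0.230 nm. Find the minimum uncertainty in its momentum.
2.293 × 10^-25 kg·m/s

Using the Heisenberg uncertainty principle:
ΔxΔp ≥ ℏ/2

With Δx ≈ L = 2.300e-10 m (the confinement size):
Δp_min = ℏ/(2Δx)
Δp_min = (1.055e-34 J·s) / (2 × 2.300e-10 m)
Δp_min = 2.293e-25 kg·m/s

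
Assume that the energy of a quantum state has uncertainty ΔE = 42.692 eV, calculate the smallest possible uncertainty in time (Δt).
7.709 as

Using the energy-time uncertainty principle:
ΔEΔt ≥ ℏ/2

The minimum uncertainty in time is:
Δt_min = ℏ/(2ΔE)
Δt_min = (1.055e-34 J·s) / (2 × 6.840e-18 J)
Δt_min = 7.709e-18 s = 7.709 as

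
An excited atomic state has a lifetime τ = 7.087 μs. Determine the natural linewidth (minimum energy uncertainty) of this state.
46.438 peV

Using the energy-time uncertainty principle:
ΔEΔt ≥ ℏ/2

The lifetime τ represents the time uncertainty Δt.
The natural linewidth (minimum energy uncertainty) is:

ΔE = ℏ/(2τ)
ΔE = (1.055e-34 J·s) / (2 × 7.087e-06 s)
ΔE = 7.440e-30 J = 46.438 peV

This natural linewidth limits the precision of spectroscopic measurements.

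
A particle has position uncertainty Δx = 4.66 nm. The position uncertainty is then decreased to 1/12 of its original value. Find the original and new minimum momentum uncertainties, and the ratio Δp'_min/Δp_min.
Original Δp_min = 1.132 × 10^-26 kg·m/s; new Δp'_min = 1.358 × 10^-25 kg·m/s; ratio Δp'_min/Δp_min = 12.

From the uncertainty principle ΔxΔp ≥ ℏ/2, the minimum momentum uncertainty is Δp_min = ℏ/(2Δx).

Original (Δx = 4.66 nm = 4.660e-09 m):
Δp_min = (1.055e-34 J·s)/(2 × 4.660e-09 m) = 1.132e-26 kg·m/s

When Δx → (1/12)Δx:
Δp'_min = ℏ/(2 × (1/12)Δx) = 12 × ℏ/(2Δx) = 12 × Δp_min
Δp'_min = 12 × 1.132e-26 kg·m/s = 1.358e-25 kg·m/s

Since Δp_min ∝ 1/Δx, when Δx is decreased to 1/12 of its original value, Δp_min increases to 12 times its original value.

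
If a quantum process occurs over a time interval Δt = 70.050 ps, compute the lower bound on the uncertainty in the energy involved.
4.698 μeV

Using the energy-time uncertainty principle:
ΔEΔt ≥ ℏ/2

The minimum uncertainty in energy is:
ΔE_min = ℏ/(2Δt)
ΔE_min = (1.055e-34 J·s) / (2 × 7.005e-11 s)
ΔE_min = 7.527e-25 J = 4.698 μeV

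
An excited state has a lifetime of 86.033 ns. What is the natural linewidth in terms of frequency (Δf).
924.965 kHz

Using the energy-time uncertainty principle and E = hf:
ΔEΔt ≥ ℏ/2
hΔf·Δt ≥ ℏ/2

The minimum frequency uncertainty is:
Δf = ℏ/(2hτ) = 1/(4πτ)
Δf = 1/(4π × 8.603e-08 s)
Δf = 9.250e+05 Hz = 924.965 kHz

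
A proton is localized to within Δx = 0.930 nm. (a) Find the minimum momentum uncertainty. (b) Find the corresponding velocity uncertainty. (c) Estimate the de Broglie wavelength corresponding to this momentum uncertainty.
(a) Δp_min = 5.670 × 10^-26 kg·m/s
(b) Δv_min = 33.897 m/s
(c) λ_dB = 11.687 nm

Step-by-step:

(a) From the uncertainty principle:
Δp_min = ℏ/(2Δx) = (1.055e-34 J·s)/(2 × 9.300e-10 m) = 5.670e-26 kg·m/s

(b) The velocity uncertainty:
Δv = Δp/m = (5.670e-26 kg·m/s)/(1.673e-27 kg) = 3.390e+01 m/s = 33.897 m/s

(c) The de Broglie wavelength for this momentum:
λ = h/p = (6.626e-34 J·s)/(5.670e-26 kg·m/s) = 1.169e-08 m = 11.687 nm

Note: The de Broglie wavelength is comparable to the localization size, as expected from wave-particle duality.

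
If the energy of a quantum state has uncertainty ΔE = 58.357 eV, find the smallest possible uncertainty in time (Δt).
5.640 as

Using the energy-time uncertainty principle:
ΔEΔt ≥ ℏ/2

The minimum uncertainty in time is:
Δt_min = ℏ/(2ΔE)
Δt_min = (1.055e-34 J·s) / (2 × 9.350e-18 J)
Δt_min = 5.640e-18 s = 5.640 as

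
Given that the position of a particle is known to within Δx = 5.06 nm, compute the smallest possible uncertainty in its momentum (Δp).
1.042 × 10^-26 kg·m/s

Using the Heisenberg uncertainty principle:
ΔxΔp ≥ ℏ/2

The minimum uncertainty in momentum is:
Δp_min = ℏ/(2Δx)
Δp_min = (1.055e-34 J·s) / (2 × 5.060e-09 m)
Δp_min = 1.042e-26 kg·m/s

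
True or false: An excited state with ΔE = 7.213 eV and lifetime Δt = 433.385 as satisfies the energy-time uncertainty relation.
Yes, it satisfies the uncertainty relation.

Calculate the product ΔEΔt:
ΔE = 7.213 eV = 1.156e-18 J
ΔEΔt = (1.156e-18 J) × (4.334e-16 s)
ΔEΔt = 5.008e-34 J·s

Compare to the minimum allowed value ℏ/2:
ℏ/2 = 5.273e-35 J·s

Since ΔEΔt = 5.008e-34 J·s ≥ 5.273e-35 J·s = ℏ/2,
this satisfies the uncertainty relation.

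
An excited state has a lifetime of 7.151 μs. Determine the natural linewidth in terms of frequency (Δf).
11.128 kHz

Using the energy-time uncertainty principle and E = hf:
ΔEΔt ≥ ℏ/2
hΔf·Δt ≥ ℏ/2

The minimum frequency uncertainty is:
Δf = ℏ/(2hτ) = 1/(4πτ)
Δf = 1/(4π × 7.151e-06 s)
Δf = 1.113e+04 Hz = 11.128 kHz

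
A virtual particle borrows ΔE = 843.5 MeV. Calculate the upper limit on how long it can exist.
3.902 × 10^-25 s

Using the energy-time uncertainty principle:
ΔEΔt ≥ ℏ/2

For a virtual particle borrowing energy ΔE, the maximum lifetime is:
Δt_max = ℏ/(2ΔE)

Converting energy:
ΔE = 843.5 MeV = 1.351e-10 J

Δt_max = (1.055e-34 J·s) / (2 × 1.351e-10 J)
Δt_max = 3.902e-25 s = 3.902 × 10^-25 s

Virtual particles with higher borrowed energy exist for shorter times.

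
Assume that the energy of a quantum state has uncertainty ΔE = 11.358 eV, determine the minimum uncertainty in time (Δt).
28.976 as

Using the energy-time uncertainty principle:
ΔEΔt ≥ ℏ/2

The minimum uncertainty in time is:
Δt_min = ℏ/(2ΔE)
Δt_min = (1.055e-34 J·s) / (2 × 1.820e-18 J)
Δt_min = 2.898e-17 s = 28.976 as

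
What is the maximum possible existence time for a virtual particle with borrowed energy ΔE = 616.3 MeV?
5.340 × 10^-25 s

Using the energy-time uncertainty principle:
ΔEΔt ≥ ℏ/2

For a virtual particle borrowing energy ΔE, the maximum lifetime is:
Δt_max = ℏ/(2ΔE)

Converting energy:
ΔE = 616.3 MeV = 9.874e-11 J

Δt_max = (1.055e-34 J·s) / (2 × 9.874e-11 J)
Δt_max = 5.340e-25 s = 5.340 × 10^-25 s

Virtual particles with higher borrowed energy exist for shorter times.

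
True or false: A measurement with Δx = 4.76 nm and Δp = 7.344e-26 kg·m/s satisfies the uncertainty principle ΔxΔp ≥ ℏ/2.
Yes, it satisfies the uncertainty principle.

Calculate the product ΔxΔp:
ΔxΔp = (4.760e-09 m) × (7.344e-26 kg·m/s)
ΔxΔp = 3.496e-34 J·s

Compare to the minimum allowed value ℏ/2:
ℏ/2 = 5.273e-35 J·s

Since ΔxΔp = 3.496e-34 J·s ≥ 5.273e-35 J·s = ℏ/2,
the measurement satisfies the uncertainty principle.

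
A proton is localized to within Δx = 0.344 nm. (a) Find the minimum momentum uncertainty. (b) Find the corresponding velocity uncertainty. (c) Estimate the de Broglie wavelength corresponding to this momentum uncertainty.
(a) Δp_min = 1.533 × 10^-25 kg·m/s
(b) Δv_min = 91.641 m/s
(c) λ_dB = 4.323 nm

Step-by-step:

(a) From the uncertainty principle:
Δp_min = ℏ/(2Δx) = (1.055e-34 J·s)/(2 × 3.440e-10 m) = 1.533e-25 kg·m/s

(b) The velocity uncertainty:
Δv = Δp/m = (1.533e-25 kg·m/s)/(1.673e-27 kg) = 9.164e+01 m/s = 91.641 m/s

(c) The de Broglie wavelength for this momentum:
λ = h/p = (6.626e-34 J·s)/(1.533e-25 kg·m/s) = 4.323e-09 m = 4.323 nm

Note: The de Broglie wavelength is comparable to the localization size, as expected from wave-particle duality.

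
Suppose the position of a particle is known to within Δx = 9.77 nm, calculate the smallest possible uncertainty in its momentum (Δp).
5.397 × 10^-27 kg·m/s

Using the Heisenberg uncertainty principle:
ΔxΔp ≥ ℏ/2

The minimum uncertainty in momentum is:
Δp_min = ℏ/(2Δx)
Δp_min = (1.055e-34 J·s) / (2 × 9.770e-09 m)
Δp_min = 5.397e-27 kg·m/s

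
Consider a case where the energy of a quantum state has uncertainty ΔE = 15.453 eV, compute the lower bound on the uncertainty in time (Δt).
21.297 as

Using the energy-time uncertainty principle:
ΔEΔt ≥ ℏ/2

The minimum uncertainty in time is:
Δt_min = ℏ/(2ΔE)
Δt_min = (1.055e-34 J·s) / (2 × 2.476e-18 J)
Δt_min = 2.130e-17 s = 21.297 as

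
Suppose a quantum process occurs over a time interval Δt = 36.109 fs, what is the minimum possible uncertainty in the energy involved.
9.114 meV

Using the energy-time uncertainty principle:
ΔEΔt ≥ ℏ/2

The minimum uncertainty in energy is:
ΔE_min = ℏ/(2Δt)
ΔE_min = (1.055e-34 J·s) / (2 × 3.611e-14 s)
ΔE_min = 1.460e-21 J = 9.114 meV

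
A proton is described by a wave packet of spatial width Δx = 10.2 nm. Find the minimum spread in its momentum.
5.169 × 10^-27 kg·m/s

For a wave packet, the spatial width Δx and momentum spread Δp are related by the uncertainty principle:
ΔxΔp ≥ ℏ/2

The minimum momentum spread is:
Δp_min = ℏ/(2Δx)
Δp_min = (1.055e-34 J·s) / (2 × 1.020e-08 m)
Δp_min = 5.169e-27 kg·m/s

A wave packet cannot have both a well-defined position and well-defined momentum.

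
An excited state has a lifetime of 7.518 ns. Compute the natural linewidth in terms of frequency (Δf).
10.585 MHz

Using the energy-time uncertainty principle and E = hf:
ΔEΔt ≥ ℏ/2
hΔf·Δt ≥ ℏ/2

The minimum frequency uncertainty is:
Δf = ℏ/(2hτ) = 1/(4πτ)
Δf = 1/(4π × 7.518e-09 s)
Δf = 1.058e+07 Hz = 10.585 MHz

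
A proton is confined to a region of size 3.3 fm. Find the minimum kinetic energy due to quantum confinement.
476.350 keV

Using the uncertainty principle:

1. Position uncertainty: Δx ≈ 3.300e-15 m
2. Minimum momentum uncertainty: Δp = ℏ/(2Δx) = 1.598e-20 kg·m/s
3. Minimum kinetic energy:
   KE = (Δp)²/(2m) = (1.598e-20)²/(2 × 1.673e-27 kg)
   KE = 7.632e-14 J = 476.350 keV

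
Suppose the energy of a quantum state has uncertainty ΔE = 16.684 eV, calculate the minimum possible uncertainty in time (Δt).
19.726 as

Using the energy-time uncertainty principle:
ΔEΔt ≥ ℏ/2

The minimum uncertainty in time is:
Δt_min = ℏ/(2ΔE)
Δt_min = (1.055e-34 J·s) / (2 × 2.673e-18 J)
Δt_min = 1.973e-17 s = 19.726 as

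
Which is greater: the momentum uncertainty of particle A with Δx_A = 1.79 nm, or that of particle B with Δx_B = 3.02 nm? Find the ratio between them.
Particle A has the larger minimum momentum uncertainty, by a factor of 1.69.

For each particle, the minimum momentum uncertainty is Δp_min = ℏ/(2Δx):

Particle A: Δp_A = ℏ/(2×1.790e-09 m) = 2.946e-26 kg·m/s
Particle B: Δp_B = ℏ/(2×3.020e-09 m) = 1.746e-26 kg·m/s

Ratio: Δp_A/Δp_B = 1.69

Since Δp_min ∝ 1/Δx, the particle with smaller position uncertainty (A) has larger momentum uncertainty.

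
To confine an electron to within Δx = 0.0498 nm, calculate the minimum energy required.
3.841 eV

Localizing a particle requires giving it sufficient momentum uncertainty:

1. From uncertainty principle: Δp ≥ ℏ/(2Δx)
   Δp_min = (1.055e-34 J·s) / (2 × 4.980e-11 m)
   Δp_min = 1.059e-24 kg·m/s

2. This momentum uncertainty corresponds to kinetic energy:
   KE ≈ (Δp)²/(2m) = (1.059e-24)²/(2 × 9.109e-31 kg)
   KE = 6.153e-19 J = 3.841 eV

Tighter localization requires more energy.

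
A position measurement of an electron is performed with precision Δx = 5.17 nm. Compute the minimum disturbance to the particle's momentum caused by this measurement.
1.020 × 10^-26 kg·m/s

The uncertainty principle implies that measuring position disturbs momentum:
ΔxΔp ≥ ℏ/2

When we measure position with precision Δx, we necessarily introduce a momentum uncertainty:
Δp ≥ ℏ/(2Δx)
Δp_min = (1.055e-34 J·s) / (2 × 5.170e-09 m)
Δp_min = 1.020e-26 kg·m/s

The more precisely we measure position, the greater the momentum disturbance.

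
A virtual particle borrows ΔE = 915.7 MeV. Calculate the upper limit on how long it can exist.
3.594 × 10^-25 s

Using the energy-time uncertainty principle:
ΔEΔt ≥ ℏ/2

For a virtual particle borrowing energy ΔE, the maximum lifetime is:
Δt_max = ℏ/(2ΔE)

Converting energy:
ΔE = 915.7 MeV = 1.467e-10 J

Δt_max = (1.055e-34 J·s) / (2 × 1.467e-10 J)
Δt_max = 3.594e-25 s = 3.594 × 10^-25 s

Virtual particles with higher borrowed energy exist for shorter times.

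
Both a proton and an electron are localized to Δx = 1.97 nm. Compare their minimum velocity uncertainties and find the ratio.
The electron has the larger minimum velocity uncertainty, by a ratio of 1836.2.

For both particles, Δp_min = ℏ/(2Δx) = 2.677e-26 kg·m/s (same for both).

The velocity uncertainty is Δv = Δp/m:
- proton: Δv = 2.677e-26 / 1.673e-27 = 1.600e+01 m/s = 16.002 m/s
- electron: Δv = 2.677e-26 / 9.109e-31 = 2.938e+04 m/s = 29.383 km/s

Ratio: 2.938e+04 / 1.600e+01 = 1836.2

The lighter particle has larger velocity uncertainty because Δv ∝ 1/m.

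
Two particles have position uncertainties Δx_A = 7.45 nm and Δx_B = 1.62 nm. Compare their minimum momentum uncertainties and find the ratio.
Particle B has the larger minimum momentum uncertainty, by a factor of 4.60.

For each particle, the minimum momentum uncertainty is Δp_min = ℏ/(2Δx):

Particle A: Δp_A = ℏ/(2×7.450e-09 m) = 7.078e-27 kg·m/s
Particle B: Δp_B = ℏ/(2×1.620e-09 m) = 3.255e-26 kg·m/s

Ratio: Δp_B/Δp_A = 4.60

Since Δp_min ∝ 1/Δx, the particle with smaller position uncertainty (B) has larger momentum uncertainty.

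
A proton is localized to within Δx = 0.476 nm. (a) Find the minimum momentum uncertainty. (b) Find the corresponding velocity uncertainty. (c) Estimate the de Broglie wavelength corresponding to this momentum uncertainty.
(a) Δp_min = 1.108 × 10^-25 kg·m/s
(b) Δv_min = 66.228 m/s
(c) λ_dB = 5.982 nm

Step-by-step:

(a) From the uncertainty principle:
Δp_min = ℏ/(2Δx) = (1.055e-34 J·s)/(2 × 4.760e-10 m) = 1.108e-25 kg·m/s

(b) The velocity uncertainty:
Δv = Δp/m = (1.108e-25 kg·m/s)/(1.673e-27 kg) = 6.623e+01 m/s = 66.228 m/s

(c) The de Broglie wavelength for this momentum:
λ = h/p = (6.626e-34 J·s)/(1.108e-25 kg·m/s) = 5.982e-09 m = 5.982 nm

Note: The de Broglie wavelength is comparable to the localization size, as expected from wave-particle duality.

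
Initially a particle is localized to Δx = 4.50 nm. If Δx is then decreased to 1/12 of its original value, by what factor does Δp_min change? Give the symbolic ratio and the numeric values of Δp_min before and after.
Original Δp_min = 1.172 × 10^-26 kg·m/s; new Δp'_min = 1.406 × 10^-25 kg·m/s; ratio Δp'_min/Δp_min = 12.

From the uncertainty principle ΔxΔp ≥ ℏ/2, the minimum momentum uncertainty is Δp_min = ℏ/(2Δx).

Original (Δx = 4.50 nm = 4.500e-09 m):
Δp_min = (1.055e-34 J·s)/(2 × 4.500e-09 m) = 1.172e-26 kg·m/s

When Δx → (1/12)Δx:
Δp'_min = ℏ/(2 × (1/12)Δx) = 12 × ℏ/(2Δx) = 12 × Δp_min
Δp'_min = 12 × 1.172e-26 kg·m/s = 1.406e-25 kg·m/s

Since Δp_min ∝ 1/Δx, when Δx is decreased to 1/12 of its original value, Δp_min increases to 12 times its original value.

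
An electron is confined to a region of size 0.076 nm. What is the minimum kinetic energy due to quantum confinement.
1.649 eV

Using the uncertainty principle:

1. Position uncertainty: Δx ≈ 7.600e-11 m
2. Minimum momentum uncertainty: Δp = ℏ/(2Δx) = 6.938e-25 kg·m/s
3. Minimum kinetic energy:
   KE = (Δp)²/(2m) = (6.938e-25)²/(2 × 9.109e-31 kg)
   KE = 2.642e-19 J = 1.649 eV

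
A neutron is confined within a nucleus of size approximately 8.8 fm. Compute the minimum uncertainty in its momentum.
5.992 × 10^-21 kg·m/s

Using the Heisenberg uncertainty principle:
ΔxΔp ≥ ℏ/2

With Δx ≈ L = 8.800e-15 m (the confinement size):
Δp_min = ℏ/(2Δx)
Δp_min = (1.055e-34 J·s) / (2 × 8.800e-15 m)
Δp_min = 5.992e-21 kg·m/s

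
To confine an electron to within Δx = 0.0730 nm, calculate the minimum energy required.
1.787 eV

Localizing a particle requires giving it sufficient momentum uncertainty:

1. From uncertainty principle: Δp ≥ ℏ/(2Δx)
   Δp_min = (1.055e-34 J·s) / (2 × 7.300e-11 m)
   Δp_min = 7.223e-25 kg·m/s

2. This momentum uncertainty corresponds to kinetic energy:
   KE ≈ (Δp)²/(2m) = (7.223e-25)²/(2 × 9.109e-31 kg)
   KE = 2.864e-19 J = 1.787 eV

Tighter localization requires more energy.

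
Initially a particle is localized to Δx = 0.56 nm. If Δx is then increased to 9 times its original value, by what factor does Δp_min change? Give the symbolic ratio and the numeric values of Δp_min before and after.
Original Δp_min = 9.416 × 10^-26 kg·m/s; new Δp'_min = 1.046 × 10^-26 kg·m/s; ratio Δp'_min/Δp_min = 1/9.

From the uncertainty principle ΔxΔp ≥ ℏ/2, the minimum momentum uncertainty is Δp_min = ℏ/(2Δx).

Original (Δx = 0.56 nm = 5.600e-10 m):
Δp_min = (1.055e-34 J·s)/(2 × 5.600e-10 m) = 9.416e-26 kg·m/s

When Δx → 9Δx:
Δp'_min = ℏ/(2 × 9Δx) = (1/9) × ℏ/(2Δx) = (1/9) × Δp_min
Δp'_min = 1/9 × 9.416e-26 kg·m/s = 1.046e-26 kg·m/s

Since Δp_min ∝ 1/Δx, when Δx is increased to 9 times its original value, Δp_min decreases to 1/9 of its original value.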